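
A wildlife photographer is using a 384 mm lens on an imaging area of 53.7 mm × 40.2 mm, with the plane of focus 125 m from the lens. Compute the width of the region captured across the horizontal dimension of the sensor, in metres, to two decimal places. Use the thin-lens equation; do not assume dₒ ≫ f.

17.43 m

dₒ: 125 m = 125000 mm.
Similar triangles through the lens centre give W/dₒ = w/dᵢ; with 1/f = 1/dₒ + 1/dᵢ this gives W = w·(dₒ − f)/f.
W = 53.7 mm × (125000 − 384) / 384 = 53.7 × 324.5208 ≈ 17426.769 mm = 17.4268 m.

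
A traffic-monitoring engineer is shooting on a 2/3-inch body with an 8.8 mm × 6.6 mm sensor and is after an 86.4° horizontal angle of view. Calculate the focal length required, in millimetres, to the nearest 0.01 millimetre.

4.69 mm

From α = 2·arctan(w/2f) we get f = w / (2·tan(α/2)).
With w = 8.8 mm and α/2 = 43.2°, tan(α/2) ≈ 0.93906, so f ≈ 8.8 / 1.87813 ≈ 4.6855 mm.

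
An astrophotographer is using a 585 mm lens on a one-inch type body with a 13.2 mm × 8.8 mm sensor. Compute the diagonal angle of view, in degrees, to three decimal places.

Sensor diagonal = √(13.2² + 8.8²) = √251.6800 ≈ 15.8644 mm.
Angle of view α = 2·arctan(d/2f) with d = 15.8644 mm and f = 585 mm.
d/2f = 0.01356; arctan(0.01356) ≈ 0.7768°, so α ≈ 1.5537°.

1.554°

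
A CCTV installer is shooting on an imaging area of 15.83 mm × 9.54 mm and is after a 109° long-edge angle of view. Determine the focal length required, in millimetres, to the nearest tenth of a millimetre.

From α = 2·arctan(w/2f) we get f = w / (2·tan(α/2)).
With w = 15.83 mm and α/2 = 54.5°, tan(α/2) ≈ 1.40195, so f ≈ 15.83 / 2.80390 ≈ 5.6457 mm.

5.6 mm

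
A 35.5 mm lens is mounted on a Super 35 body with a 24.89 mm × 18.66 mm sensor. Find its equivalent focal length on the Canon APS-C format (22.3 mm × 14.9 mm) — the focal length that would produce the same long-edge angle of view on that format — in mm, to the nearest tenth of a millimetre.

Equal angle of view means equal width/f ratio, so f₂ = f₁ · (width₂/width₁) = 35.5 × 22.3/24.89.
f₂ = 35.5 × 0.89594 ≈ 31.806 mm.

31.8 mm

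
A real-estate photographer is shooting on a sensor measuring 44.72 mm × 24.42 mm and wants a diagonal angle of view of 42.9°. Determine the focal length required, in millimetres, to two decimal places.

Sensor diagonal = √(44.72² + 24.42²) = √2596.2148 ≈ 50.9531 mm.
From α = 2·arctan(d/2f) we get f = d / (2·tan(α/2)).
With d = 50.9531 mm and α/2 = 21.45°, tan(α/2) ≈ 0.39290, so f ≈ 50.9531 / 0.78581 ≈ 64.8418 mm.

64.84 mm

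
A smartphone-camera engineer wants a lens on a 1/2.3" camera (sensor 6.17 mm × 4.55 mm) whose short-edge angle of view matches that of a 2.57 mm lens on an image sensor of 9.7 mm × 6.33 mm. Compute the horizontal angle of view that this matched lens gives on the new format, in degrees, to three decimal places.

Equal short-edge AOV ⇒ f₂ = f₁ · 4.55/6.33 = 2.57 × 0.71880 ≈ 1.8473 mm.
Horizontal AOV on the new format = 2·arctan(6.17 / (2 × 1.8473)) = 2·arctan(1.66999) ≈ 118.1732°.

118.173°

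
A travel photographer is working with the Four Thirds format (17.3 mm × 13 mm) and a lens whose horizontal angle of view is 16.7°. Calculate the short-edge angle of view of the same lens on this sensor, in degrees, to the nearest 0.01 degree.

From the horizontal AOV: f = 17.3 / (2·tan(8.35°)) = 17.3 / 0.29355 ≈ 58.9335 mm.
Short-edge AOV = 2·arctan(13 / (2 × 58.9335)) = 2·arctan(0.11029) ≈ 12.5879°.

12.59°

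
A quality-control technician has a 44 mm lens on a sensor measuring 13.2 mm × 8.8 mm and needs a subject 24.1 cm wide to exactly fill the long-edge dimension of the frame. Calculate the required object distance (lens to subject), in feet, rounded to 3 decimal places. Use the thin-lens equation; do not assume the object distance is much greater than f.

2.780 ft

W: 24.1 cm = 241 mm.
Magnification m = w/W = dᵢ/dₒ; combined with 1/f = 1/dₒ + 1/dᵢ this gives dₒ = f·(1 + W/w).
dₒ = 44 mm × (1 + 241/13.2) = 44 × 19.2576 ≈ 847.333 mm = 847.333/304.8 ft = 2.77997 ft.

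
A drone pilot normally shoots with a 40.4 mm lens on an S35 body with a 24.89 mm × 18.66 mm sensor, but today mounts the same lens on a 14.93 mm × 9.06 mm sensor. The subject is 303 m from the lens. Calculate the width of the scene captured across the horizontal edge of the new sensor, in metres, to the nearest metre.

The focal length stays 40.4 mm; the relevant sensor dimension is now w = 14.93 mm. Object distance dₒ = 303 m = 303000 mm.
Thin-lens field width W = w·(dₒ − f)/f = 14.93 × (303000 − 40.4)/40.4 ≈ 111960.070 mm = 111.96 m.

112 m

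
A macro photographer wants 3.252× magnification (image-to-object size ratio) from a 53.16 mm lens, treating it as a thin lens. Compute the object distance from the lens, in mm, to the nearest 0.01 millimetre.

69.51 mm

With m = dᵢ/dₒ and 1/f = 1/dₒ + 1/dᵢ, substituting dᵢ = m·dₒ gives 1/f = (1 + 1/m)/dₒ, hence dₒ = f·(1 + 1/m).
dₒ = 53.16 × (1 + 1/3.252) = 53.16 × 1.30750 ≈ 69.507 mm.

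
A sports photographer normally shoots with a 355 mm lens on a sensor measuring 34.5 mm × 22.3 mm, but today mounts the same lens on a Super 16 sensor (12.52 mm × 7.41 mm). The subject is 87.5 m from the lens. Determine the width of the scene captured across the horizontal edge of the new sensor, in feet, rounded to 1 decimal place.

The focal length stays 355 mm; the relevant sensor dimension is now w = 12.52 mm. Object distance dₒ = 87.5 m = 87500 mm.
Thin-lens field width W = w·(dₒ − f)/f = 12.52 × (87500 − 355)/355 ≈ 3073.395 mm = 3073.395/304.8 ft = 10.0833 ft.

10.1 ft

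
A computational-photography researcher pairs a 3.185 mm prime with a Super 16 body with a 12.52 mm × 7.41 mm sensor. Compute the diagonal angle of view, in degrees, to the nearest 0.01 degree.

132.71°

Sensor diagonal = √(12.52² + 7.41²) = √211.6585 ≈ 14.5485 mm.
Angle of view α = 2·arctan(d/2f) with d = 14.5485 mm and f = 3.185 mm.
d/2f = 2.28391; arctan(2.28391) ≈ 66.3540°, so α ≈ 132.7080°.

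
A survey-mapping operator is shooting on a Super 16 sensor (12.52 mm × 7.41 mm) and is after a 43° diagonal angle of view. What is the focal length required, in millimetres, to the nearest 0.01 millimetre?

18.47 mm

Sensor diagonal = √(12.52² + 7.41²) = √211.6585 ≈ 14.5485 mm.
From α = 2·arctan(d/2f) we get f = d / (2·tan(α/2)).
With d = 14.5485 mm and α/2 = 21.5°, tan(α/2) ≈ 0.39391, so f ≈ 14.5485 / 0.78782 ≈ 18.4667 mm.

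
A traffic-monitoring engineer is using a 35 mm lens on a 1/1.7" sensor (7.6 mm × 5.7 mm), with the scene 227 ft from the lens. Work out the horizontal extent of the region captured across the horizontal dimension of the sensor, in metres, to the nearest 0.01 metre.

15.02 m

dₒ: 227 ft × 304.8 mm/ft = 69189.60 mm.
Similar triangles through the lens centre give W/dₒ = w/dᵢ; with 1/f = 1/dₒ + 1/dᵢ this gives W = w·(dₒ − f)/f.
W = 7.6 mm × (69189.6 − 35) / 35 = 7.6 × 1975.8457 ≈ 15016.427 mm = 15.0164 m.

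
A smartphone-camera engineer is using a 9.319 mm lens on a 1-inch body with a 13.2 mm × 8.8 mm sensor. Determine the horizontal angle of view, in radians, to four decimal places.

1.2325 rad

Angle of view α = 2·arctan(w/2f) with w = 13.2 mm and f = 9.319 mm.
w/2f = 0.70823; arctan(0.70823) ≈ 0.6162 rad, so α ≈ 1.2325 rad.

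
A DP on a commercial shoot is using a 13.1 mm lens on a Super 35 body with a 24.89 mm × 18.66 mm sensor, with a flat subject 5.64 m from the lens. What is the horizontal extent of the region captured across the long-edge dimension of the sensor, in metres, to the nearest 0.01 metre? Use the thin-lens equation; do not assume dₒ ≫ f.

dₒ: 5.64 m = 5640 mm.
Similar triangles through the lens centre give W/dₒ = w/dᵢ; with 1/f = 1/dₒ + 1/dᵢ this gives W = w·(dₒ − f)/f.
W = 24.89 mm × (5640 − 13.1) / 13.1 = 24.89 × 429.5344 ≈ 10691.110 mm = 10.6911 m.

10.69 m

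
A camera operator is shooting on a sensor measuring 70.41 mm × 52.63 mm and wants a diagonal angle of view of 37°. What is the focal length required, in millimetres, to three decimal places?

131.362 mm

Sensor diagonal = √(70.41² + 52.63²) = √7727.4850 ≈ 87.9061 mm.
From α = 2·arctan(d/2f) we get f = d / (2·tan(α/2)).
With d = 87.9061 mm and α/2 = 18.5°, tan(α/2) ≈ 0.33460, so f ≈ 87.9061 / 0.66919 ≈ 131.3618 mm.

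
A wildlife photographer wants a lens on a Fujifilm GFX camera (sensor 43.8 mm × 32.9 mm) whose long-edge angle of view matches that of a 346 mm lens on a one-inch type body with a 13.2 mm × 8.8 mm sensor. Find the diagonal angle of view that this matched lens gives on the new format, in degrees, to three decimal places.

2.733°

Equal long-edge AOV ⇒ f₂ = f₁ · 43.8/13.2 = 346 × 3.31818 ≈ 1148.0909 mm.
Sensor diagonal = √(43.8² + 32.9²) = √3000.8500 ≈ 54.7800 mm.
Diagonal AOV on the new format = 2·arctan(54.7800 / (2 × 1148.0909)) = 2·arctan(0.02386) ≈ 2.7333°.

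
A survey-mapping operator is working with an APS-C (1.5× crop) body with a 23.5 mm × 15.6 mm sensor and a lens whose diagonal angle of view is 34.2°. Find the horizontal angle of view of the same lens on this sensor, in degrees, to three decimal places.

28.752°

Sensor diagonal = √(23.5² + 15.6²) = √795.6100 ≈ 28.2066 mm.
From the diagonal AOV: f = 28.2066 / (2·tan(17.1°)) = 28.2066 / 0.61528 ≈ 45.8434 mm.
Horizontal AOV = 2·arctan(23.5 / (2 × 45.8434)) = 2·arctan(0.25631) ≈ 28.7517°.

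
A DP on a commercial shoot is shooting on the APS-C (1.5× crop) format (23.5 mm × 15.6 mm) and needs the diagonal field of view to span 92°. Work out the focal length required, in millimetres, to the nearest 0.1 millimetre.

Sensor diagonal = √(23.5² + 15.6²) = √795.6100 ≈ 28.2066 mm.
From α = 2·arctan(d/2f) we get f = d / (2·tan(α/2)).
With d = 28.2066 mm and α/2 = 46°, tan(α/2) ≈ 1.03553, so f ≈ 28.2066 / 2.07106 ≈ 13.6194 mm.

13.6 mm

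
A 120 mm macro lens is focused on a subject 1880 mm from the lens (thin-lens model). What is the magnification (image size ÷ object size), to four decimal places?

0.0682×

Thin lens: 1/f = 1/dₒ + 1/dᵢ → 1/dᵢ = 1/120 − 1/1880 = 0.0078014 mm⁻¹, so dᵢ ≈ 128.1818 mm.
Magnification m = dᵢ/dₒ = 128.1818/1880 ≈ 0.06818.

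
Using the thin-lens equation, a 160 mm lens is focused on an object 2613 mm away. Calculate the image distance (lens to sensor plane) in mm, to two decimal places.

1/dᵢ = 1/f − 1/dₒ = 1/160 − 1/2613 = 0.0058673 mm⁻¹.
dᵢ = 1/0.0058673 ≈ 170.4362 mm.

170.44 mm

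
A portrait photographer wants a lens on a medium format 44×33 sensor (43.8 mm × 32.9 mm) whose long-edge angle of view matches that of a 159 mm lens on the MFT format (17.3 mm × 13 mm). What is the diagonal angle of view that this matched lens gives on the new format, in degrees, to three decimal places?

Equal long-edge AOV ⇒ f₂ = f₁ · 43.8/17.3 = 159 × 2.53179 ≈ 402.5549 mm.
Sensor diagonal = √(43.8² + 32.9²) = √3000.8500 ≈ 54.7800 mm.
Diagonal AOV on the new format = 2·arctan(54.7800 / (2 × 402.5549)) = 2·arctan(0.06804) ≈ 7.7849°.

7.785°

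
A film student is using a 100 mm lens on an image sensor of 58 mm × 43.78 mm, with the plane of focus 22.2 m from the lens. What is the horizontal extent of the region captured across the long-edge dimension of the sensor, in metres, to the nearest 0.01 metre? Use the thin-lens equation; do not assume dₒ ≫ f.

dₒ: 22.2 m = 22200 mm.
Similar triangles through the lens centre give W/dₒ = w/dᵢ; with 1/f = 1/dₒ + 1/dᵢ this gives W = w·(dₒ − f)/f.
W = 58 mm × (22200 − 100) / 100 = 58 × 221.0000 ≈ 12818.000 mm = 12.818 m.

12.82 m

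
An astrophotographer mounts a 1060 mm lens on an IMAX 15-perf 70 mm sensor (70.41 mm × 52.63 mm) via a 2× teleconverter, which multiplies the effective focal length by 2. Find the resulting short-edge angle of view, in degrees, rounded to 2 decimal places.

1.42°

Effective focal length f = 1060 × 2 = 2120 mm.
α = 2·arctan(52.63 / (2 × 2120)) = 2·arctan(0.01241) ≈ 1.4223°.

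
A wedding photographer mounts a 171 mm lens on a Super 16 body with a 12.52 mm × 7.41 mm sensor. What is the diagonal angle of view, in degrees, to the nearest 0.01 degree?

4.87°

Sensor diagonal = √(12.52² + 7.41²) = √211.6585 ≈ 14.5485 mm.
Angle of view α = 2·arctan(d/2f) with d = 14.5485 mm and f = 171 mm.
d/2f = 0.04254; arctan(0.04254) ≈ 2.4359°, so α ≈ 4.8717°.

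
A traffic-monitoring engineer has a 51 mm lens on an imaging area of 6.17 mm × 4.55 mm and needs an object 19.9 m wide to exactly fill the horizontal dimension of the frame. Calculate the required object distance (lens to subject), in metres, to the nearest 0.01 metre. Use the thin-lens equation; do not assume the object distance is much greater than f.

164.54 m

W: 19.9 m = 19900 mm.
Magnification m = w/W = dᵢ/dₒ; combined with 1/f = 1/dₒ + 1/dᵢ this gives dₒ = f·(1 + W/w).
dₒ = 51 mm × (1 + 19900/6.17) = 51 × 3226.2836 ≈ 164540.465 mm = 164.54 m.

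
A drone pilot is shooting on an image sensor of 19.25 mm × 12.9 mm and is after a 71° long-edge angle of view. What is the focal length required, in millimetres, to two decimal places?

From α = 2·arctan(w/2f) we get f = w / (2·tan(α/2)).
With w = 19.25 mm and α/2 = 35.5°, tan(α/2) ≈ 0.71329, so f ≈ 19.25 / 1.42659 ≈ 13.4938 mm.

13.49 mm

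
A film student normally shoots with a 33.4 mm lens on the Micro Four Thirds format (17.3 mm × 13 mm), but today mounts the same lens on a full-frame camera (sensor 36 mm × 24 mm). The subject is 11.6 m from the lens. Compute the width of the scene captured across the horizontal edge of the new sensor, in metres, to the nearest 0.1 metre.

The focal length stays 33.4 mm; the relevant sensor dimension is now w = 36 mm. Object distance dₒ = 11.6 m = 11600 mm.
Thin-lens field width W = w·(dₒ − f)/f = 36 × (11600 − 33.4)/33.4 ≈ 12466.994 mm = 12.467 m.

12.5 m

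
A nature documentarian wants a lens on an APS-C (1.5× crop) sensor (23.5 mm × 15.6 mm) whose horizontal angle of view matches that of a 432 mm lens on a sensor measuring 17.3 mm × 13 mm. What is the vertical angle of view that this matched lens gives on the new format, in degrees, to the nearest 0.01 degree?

1.52°

Equal horizontal AOV ⇒ f₂ = f₁ · 23.5/17.3 = 432 × 1.35838 ≈ 586.8208 mm.
Vertical AOV on the new format = 2·arctan(15.6 / (2 × 586.8208)) = 2·arctan(0.01329) ≈ 1.5231°.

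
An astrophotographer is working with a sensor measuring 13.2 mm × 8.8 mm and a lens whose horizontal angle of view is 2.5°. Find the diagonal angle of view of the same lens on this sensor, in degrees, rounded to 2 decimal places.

From the horizontal AOV: f = 13.2 / (2·tan(1.25°)) = 13.2 / 0.04364 ≈ 302.4737 mm.
Sensor diagonal = √(13.2² + 8.8²) = √251.6800 ≈ 15.8644 mm.
Diagonal AOV = 2·arctan(15.8644 / (2 × 302.4737)) = 2·arctan(0.02622) ≈ 3.0044°.

3.00°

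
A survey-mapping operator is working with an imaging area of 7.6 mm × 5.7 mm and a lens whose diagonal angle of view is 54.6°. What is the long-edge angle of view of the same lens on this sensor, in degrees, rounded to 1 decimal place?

44.9°

Sensor diagonal = √(7.6² + 5.7²) = √90.2500 ≈ 9.5000 mm.
From the diagonal AOV: f = 9.5000 / (2·tan(27.3°)) = 9.5000 / 1.03228 ≈ 9.2030 mm.
Long-edge AOV = 2·arctan(7.6 / (2 × 9.2030)) = 2·arctan(0.41291) ≈ 44.8725°.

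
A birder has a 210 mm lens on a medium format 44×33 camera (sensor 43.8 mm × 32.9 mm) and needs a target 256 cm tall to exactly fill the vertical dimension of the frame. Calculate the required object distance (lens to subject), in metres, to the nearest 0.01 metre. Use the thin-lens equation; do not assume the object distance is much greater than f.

16.55 m

W: 256 cm = 2560 mm.
Magnification m = h/W = dᵢ/dₒ; combined with 1/f = 1/dₒ + 1/dᵢ this gives dₒ = f·(1 + W/h).
dₒ = 210 mm × (1 + 2560/32.9) = 210 × 78.8116 ≈ 16550.426 mm = 16.5504 m.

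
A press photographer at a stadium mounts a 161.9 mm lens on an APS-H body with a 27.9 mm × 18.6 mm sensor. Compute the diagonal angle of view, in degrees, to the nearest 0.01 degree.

Sensor diagonal = √(27.9² + 18.6²) = √1124.3700 ≈ 33.5316 mm.
Angle of view α = 2·arctan(d/2f) with d = 33.5316 mm and f = 161.9 mm.
d/2f = 0.10356; arctan(0.10356) ≈ 5.9123°, so α ≈ 11.8246°.

11.82°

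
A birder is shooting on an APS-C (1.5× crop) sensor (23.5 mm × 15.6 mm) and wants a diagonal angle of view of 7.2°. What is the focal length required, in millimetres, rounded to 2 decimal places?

224.17 mm

Sensor diagonal = √(23.5² + 15.6²) = √795.6100 ≈ 28.2066 mm.
From α = 2·arctan(d/2f) we get f = d / (2·tan(α/2)).
With d = 28.2066 mm and α/2 = 3.6°, tan(α/2) ≈ 0.06291, so f ≈ 28.2066 / 0.12583 ≈ 224.1652 mm.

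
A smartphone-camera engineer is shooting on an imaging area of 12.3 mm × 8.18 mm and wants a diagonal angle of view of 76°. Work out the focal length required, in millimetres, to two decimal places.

9.45 mm

Sensor diagonal = √(12.3² + 8.18²) = √218.2024 ≈ 14.7717 mm.
From α = 2·arctan(d/2f) we get f = d / (2·tan(α/2)).
With d = 14.7717 mm and α/2 = 38°, tan(α/2) ≈ 0.78129, so f ≈ 14.7717 / 1.56257 ≈ 9.4534 mm.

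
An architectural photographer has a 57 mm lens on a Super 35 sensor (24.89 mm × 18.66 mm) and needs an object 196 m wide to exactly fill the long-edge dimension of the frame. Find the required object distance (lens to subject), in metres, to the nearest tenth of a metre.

448.9 m

W: 196 m = 196000 mm.
Magnification m = w/W = dᵢ/dₒ; combined with 1/f = 1/dₒ + 1/dᵢ this gives dₒ = f·(1 + W/w).
dₒ = 57 mm × (1 + 196000/24.89) = 57 × 7875.6485 ≈ 448911.962 mm = 448.912 m.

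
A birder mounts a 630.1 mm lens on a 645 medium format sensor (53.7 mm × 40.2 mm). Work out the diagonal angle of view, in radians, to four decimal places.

Sensor diagonal = √(53.7² + 40.2²) = √4499.7300 ≈ 67.0800 mm.
Angle of view α = 2·arctan(d/2f) with d = 67.0800 mm and f = 630.1 mm.
d/2f = 0.05323; arctan(0.05323) ≈ 0.0532 rad, so α ≈ 0.1064 rad.

0.1064 rad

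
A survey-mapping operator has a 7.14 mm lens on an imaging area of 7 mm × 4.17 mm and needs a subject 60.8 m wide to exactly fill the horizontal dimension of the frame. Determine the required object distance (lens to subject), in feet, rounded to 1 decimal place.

W: 60.8 m = 60800 mm.
Magnification m = w/W = dᵢ/dₒ; combined with 1/f = 1/dₒ + 1/dᵢ this gives dₒ = f·(1 + W/w).
dₒ = 7.14 mm × (1 + 60800/7) = 7.14 × 8686.7143 ≈ 62023.140 mm = 62023.140/304.8 ft = 203.488 ft.

203.5 ft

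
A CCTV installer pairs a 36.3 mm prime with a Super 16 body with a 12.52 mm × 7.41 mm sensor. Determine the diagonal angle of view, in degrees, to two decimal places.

22.66°

Sensor diagonal = √(12.52² + 7.41²) = √211.6585 ≈ 14.5485 mm.
Angle of view α = 2·arctan(d/2f) with d = 14.5485 mm and f = 36.3 mm.
d/2f = 0.20039; arctan(0.20039) ≈ 11.3315°, so α ≈ 22.6631°.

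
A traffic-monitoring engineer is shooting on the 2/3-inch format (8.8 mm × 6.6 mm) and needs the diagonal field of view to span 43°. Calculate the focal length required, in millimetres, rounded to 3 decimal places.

Sensor diagonal = √(8.8² + 6.6²) = √121.0000 ≈ 11.0000 mm.
From α = 2·arctan(d/2f) we get f = d / (2·tan(α/2)).
With d = 11.0000 mm and α/2 = 21.5°, tan(α/2) ≈ 0.39391, so f ≈ 11.0000 / 0.78782 ≈ 13.9626 mm.

13.963 mm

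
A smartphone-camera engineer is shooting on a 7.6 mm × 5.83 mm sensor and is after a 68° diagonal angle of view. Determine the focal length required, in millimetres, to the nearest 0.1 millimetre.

7.1 mm

Sensor diagonal = √(7.6² + 5.83²) = √91.7489 ≈ 9.5786 mm.
From α = 2·arctan(d/2f) we get f = d / (2·tan(α/2)).
With d = 9.5786 mm and α/2 = 34°, tan(α/2) ≈ 0.67451, so f ≈ 9.5786 / 1.34902 ≈ 7.1004 mm.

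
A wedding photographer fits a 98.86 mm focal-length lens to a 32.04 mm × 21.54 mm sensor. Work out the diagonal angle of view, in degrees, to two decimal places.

Sensor diagonal = √(32.04² + 21.54²) = √1490.5332 ≈ 38.6074 mm.
Angle of view α = 2·arctan(d/2f) with d = 38.6074 mm and f = 98.86 mm.
d/2f = 0.19526; arctan(0.19526) ≈ 11.0487°, so α ≈ 22.0975°.

22.10°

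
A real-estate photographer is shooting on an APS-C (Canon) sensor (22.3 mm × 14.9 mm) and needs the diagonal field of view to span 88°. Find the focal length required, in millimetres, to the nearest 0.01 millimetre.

Sensor diagonal = √(22.3² + 14.9²) = √719.3000 ≈ 26.8198 mm.
From α = 2·arctan(d/2f) we get f = d / (2·tan(α/2)).
With d = 26.8198 mm and α/2 = 44°, tan(α/2) ≈ 0.96569, so f ≈ 26.8198 / 1.93138 ≈ 13.8863 mm.

13.89 mm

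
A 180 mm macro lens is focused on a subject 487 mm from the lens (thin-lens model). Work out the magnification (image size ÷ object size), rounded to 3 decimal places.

Thin lens: 1/f = 1/dₒ + 1/dᵢ → 1/dᵢ = 1/180 − 1/487 = 0.0035022 mm⁻¹, so dᵢ ≈ 285.5375 mm.
Magnification m = dᵢ/dₒ = 285.5375/487 ≈ 0.58632.

0.586×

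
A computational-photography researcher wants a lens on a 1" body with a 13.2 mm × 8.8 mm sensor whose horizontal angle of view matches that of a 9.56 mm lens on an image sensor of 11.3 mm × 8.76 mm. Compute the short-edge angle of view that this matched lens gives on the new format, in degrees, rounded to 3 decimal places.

43.009°

Equal horizontal AOV ⇒ f₂ = f₁ · 13.2/11.3 = 9.56 × 1.16814 ≈ 11.1674 mm.
Short-edge AOV on the new format = 2·arctan(8.8 / (2 × 11.1674)) = 2·arctan(0.39400) ≈ 43.0092°.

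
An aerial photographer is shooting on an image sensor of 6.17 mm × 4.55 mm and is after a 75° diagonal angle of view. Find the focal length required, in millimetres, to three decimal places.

Sensor diagonal = √(6.17² + 4.55²) = √58.7714 ≈ 7.6663 mm.
From α = 2·arctan(d/2f) we get f = d / (2·tan(α/2)).
With d = 7.6663 mm and α/2 = 37.5°, tan(α/2) ≈ 0.76733, so f ≈ 7.6663 / 1.53465 ≈ 4.9954 mm.

4.995 mm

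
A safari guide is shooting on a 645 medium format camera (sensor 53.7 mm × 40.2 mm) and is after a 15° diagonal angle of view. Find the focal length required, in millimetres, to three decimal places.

254.762 mm

Sensor diagonal = √(53.7² + 40.2²) = √4499.7300 ≈ 67.0800 mm.
From α = 2·arctan(d/2f) we get f = d / (2·tan(α/2)).
With d = 67.0800 mm and α/2 = 7.5°, tan(α/2) ≈ 0.13165, so f ≈ 67.0800 / 0.26330 ≈ 254.7617 mm.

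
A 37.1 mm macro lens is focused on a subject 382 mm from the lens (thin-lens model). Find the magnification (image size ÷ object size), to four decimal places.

Thin lens: 1/f = 1/dₒ + 1/dᵢ → 1/dᵢ = 1/37.1 − 1/382 = 0.0243364 mm⁻¹, so dᵢ ≈ 41.0908 mm.
Magnification m = dᵢ/dₒ = 41.0908/382 ≈ 0.10757.

0.1076×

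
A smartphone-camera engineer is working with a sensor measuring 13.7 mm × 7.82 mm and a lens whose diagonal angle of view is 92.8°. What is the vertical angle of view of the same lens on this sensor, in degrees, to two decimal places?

Sensor diagonal = √(13.7² + 7.82²) = √248.8424 ≈ 15.7747 mm.
From the diagonal AOV: f = 15.7747 / (2·tan(46.4°)) = 15.7747 / 2.10021 ≈ 7.5110 mm.
Vertical AOV = 2·arctan(7.82 / (2 × 7.5110)) = 2·arctan(0.52057) ≈ 55.0000°.

55.00°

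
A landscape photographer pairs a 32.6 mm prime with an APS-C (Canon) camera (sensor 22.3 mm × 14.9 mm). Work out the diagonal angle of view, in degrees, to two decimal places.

44.72°

Sensor diagonal = √(22.3² + 14.9²) = √719.3000 ≈ 26.8198 mm.
Angle of view α = 2·arctan(d/2f) with d = 26.8198 mm and f = 32.6 mm.
d/2f = 0.41135; arctan(0.41135) ≈ 22.3596°, so α ≈ 44.7193°.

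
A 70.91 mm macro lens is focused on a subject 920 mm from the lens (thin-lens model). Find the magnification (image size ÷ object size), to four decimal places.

0.0835×

Thin lens: 1/f = 1/dₒ + 1/dᵢ → 1/dᵢ = 1/70.91 − 1/920 = 0.0130154 mm⁻¹, so dᵢ ≈ 76.8319 mm.
Magnification m = dᵢ/dₒ = 76.8319/920 ≈ 0.08351.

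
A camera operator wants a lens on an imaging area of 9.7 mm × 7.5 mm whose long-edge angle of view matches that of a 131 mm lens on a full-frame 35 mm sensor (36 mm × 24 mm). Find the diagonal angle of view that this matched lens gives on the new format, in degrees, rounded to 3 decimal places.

19.706°

Equal long-edge AOV ⇒ f₂ = f₁ · 9.7/36 = 131 × 0.26944 ≈ 35.2972 mm.
Sensor diagonal = √(9.7² + 7.5²) = √150.3400 ≈ 12.2613 mm.
Diagonal AOV on the new format = 2·arctan(12.2613 / (2 × 35.2972)) = 2·arctan(0.17369) ≈ 19.7064°.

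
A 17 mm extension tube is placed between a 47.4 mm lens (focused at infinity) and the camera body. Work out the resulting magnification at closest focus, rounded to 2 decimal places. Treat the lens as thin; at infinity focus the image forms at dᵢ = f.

0.36×

The tube moves the image plane from f to f + e, so dᵢ = 47.4 + 17 = 64.4 mm. Focus is achieved when 1/f = 1/dₒ + 1/dᵢ, giving dₒ = 1/(1/f − 1/(f+e)).
Magnification m = dᵢ/dₒ = (f+e)·(1/f − 1/(f+e)) = e/f = 17/47.4 ≈ 0.3586.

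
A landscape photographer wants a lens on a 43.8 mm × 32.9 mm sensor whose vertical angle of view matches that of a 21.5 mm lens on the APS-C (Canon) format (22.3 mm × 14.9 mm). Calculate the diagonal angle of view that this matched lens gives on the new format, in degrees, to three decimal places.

Equal vertical AOV ⇒ f₂ = f₁ · 32.9/14.9 = 21.5 × 2.20805 ≈ 47.4732 mm.
Sensor diagonal = √(43.8² + 32.9²) = √3000.8500 ≈ 54.7800 mm.
Diagonal AOV on the new format = 2·arctan(54.7800 / (2 × 47.4732)) = 2·arctan(0.57696) ≈ 59.9663°.

59.966°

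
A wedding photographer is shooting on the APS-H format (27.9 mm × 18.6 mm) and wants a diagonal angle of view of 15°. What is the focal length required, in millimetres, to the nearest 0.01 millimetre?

127.35 mm

Sensor diagonal = √(27.9² + 18.6²) = √1124.3700 ≈ 33.5316 mm.
From α = 2·arctan(d/2f) we get f = d / (2·tan(α/2)).
With d = 33.5316 mm and α/2 = 7.5°, tan(α/2) ≈ 0.13165, so f ≈ 33.5316 / 0.26330 ≈ 127.3490 mm.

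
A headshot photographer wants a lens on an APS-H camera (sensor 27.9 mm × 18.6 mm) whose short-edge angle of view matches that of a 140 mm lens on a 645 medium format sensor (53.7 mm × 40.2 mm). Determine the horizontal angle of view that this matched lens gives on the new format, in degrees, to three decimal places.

Equal short-edge AOV ⇒ f₂ = f₁ · 18.6/40.2 = 140 × 0.46269 ≈ 64.7761 mm.
Horizontal AOV on the new format = 2·arctan(27.9 / (2 × 64.7761)) = 2·arctan(0.21536) ≈ 24.3069°.

24.307°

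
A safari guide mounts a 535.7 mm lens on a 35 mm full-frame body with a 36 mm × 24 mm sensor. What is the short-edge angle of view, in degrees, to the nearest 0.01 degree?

Angle of view α = 2·arctan(h/2f) with h = 24 mm and f = 535.7 mm.
h/2f = 0.02240; arctan(0.02240) ≈ 1.2832°, so α ≈ 2.5665°.

2.57°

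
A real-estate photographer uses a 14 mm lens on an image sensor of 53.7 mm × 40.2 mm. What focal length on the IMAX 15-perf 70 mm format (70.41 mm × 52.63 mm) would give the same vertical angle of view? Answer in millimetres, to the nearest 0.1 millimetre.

Equal angle of view means equal height/f ratio, so f₂ = f₁ · (height₂/height₁) = 14 × 52.63/40.2.
f₂ = 14 × 1.30920 ≈ 18.329 mm.

18.3 mm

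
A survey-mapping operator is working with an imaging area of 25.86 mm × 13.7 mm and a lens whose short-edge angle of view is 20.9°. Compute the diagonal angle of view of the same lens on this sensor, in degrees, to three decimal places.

From the short-edge AOV: f = 13.7 / (2·tan(10.45°)) = 13.7 / 0.36887 ≈ 37.1401 mm.
Sensor diagonal = √(25.86² + 13.7²) = √856.4296 ≈ 29.2648 mm.
Diagonal AOV = 2·arctan(29.2648 / (2 × 37.1401)) = 2·arctan(0.39398) ≈ 43.0067°.

43.007°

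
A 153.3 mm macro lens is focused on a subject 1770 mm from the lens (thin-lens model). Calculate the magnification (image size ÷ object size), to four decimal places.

Thin lens: 1/f = 1/dₒ + 1/dᵢ → 1/dᵢ = 1/153.3 − 1/1770 = 0.0059582 mm⁻¹, so dᵢ ≈ 167.8363 mm.
Magnification m = dᵢ/dₒ = 167.8363/1770 ≈ 0.09482.

0.0948×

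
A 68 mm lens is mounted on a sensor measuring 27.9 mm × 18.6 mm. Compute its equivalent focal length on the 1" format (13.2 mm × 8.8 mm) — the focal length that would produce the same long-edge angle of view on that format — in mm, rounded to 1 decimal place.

Equal angle of view means equal width/f ratio, so f₂ = f₁ · (width₂/width₁) = 68 × 13.2/27.9.
f₂ = 68 × 0.47312 ≈ 32.172 mm.

32.2 mm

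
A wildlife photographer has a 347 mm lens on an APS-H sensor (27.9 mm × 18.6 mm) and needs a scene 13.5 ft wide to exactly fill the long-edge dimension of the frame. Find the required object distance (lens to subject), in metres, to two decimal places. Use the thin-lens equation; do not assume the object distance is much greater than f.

W: 13.5 ft × 304.8 mm/ft = 4114.80 mm.
Magnification m = w/W = dᵢ/dₒ; combined with 1/f = 1/dₒ + 1/dᵢ this gives dₒ = f·(1 + W/w).
dₒ = 347 mm × (1 + 4114.8/27.9) = 347 × 148.4839 ≈ 51523.902 mm = 51.5239 m.

51.52 m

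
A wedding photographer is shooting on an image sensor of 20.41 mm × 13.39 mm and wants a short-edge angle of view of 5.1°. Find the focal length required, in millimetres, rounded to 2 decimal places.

From α = 2·arctan(h/2f) we get f = h / (2·tan(α/2)).
With h = 13.39 mm and α/2 = 2.55°, tan(α/2) ≈ 0.04454, so f ≈ 13.39 / 0.08907 ≈ 150.3302 mm.

150.33 mm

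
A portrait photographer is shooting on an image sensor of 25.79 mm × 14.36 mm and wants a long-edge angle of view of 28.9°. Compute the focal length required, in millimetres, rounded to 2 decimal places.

50.04 mm

From α = 2·arctan(w/2f) we get f = w / (2·tan(α/2)).
With w = 25.79 mm and α/2 = 14.45°, tan(α/2) ≈ 0.25769, so f ≈ 25.79 / 0.51537 ≈ 50.0414 mm.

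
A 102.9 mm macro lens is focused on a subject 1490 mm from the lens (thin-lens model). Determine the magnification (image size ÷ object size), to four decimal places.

0.0742×

Thin lens: 1/f = 1/dₒ + 1/dᵢ → 1/dᵢ = 1/102.9 − 1/1490 = 0.0090470 mm⁻¹, so dᵢ ≈ 110.5335 mm.
Magnification m = dᵢ/dₒ = 110.5335/1490 ≈ 0.07418.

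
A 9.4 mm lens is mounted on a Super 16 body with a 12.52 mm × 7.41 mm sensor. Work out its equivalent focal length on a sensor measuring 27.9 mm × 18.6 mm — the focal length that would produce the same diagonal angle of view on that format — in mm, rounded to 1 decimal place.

21.7 mm

Sensor diagonal = √(12.52² + 7.41²) = √211.6585 ≈ 14.5485 mm.
Sensor diagonal = √(27.9² + 18.6²) = √1124.3700 ≈ 33.5316 mm.
Equal angle of view means equal diagonal/f ratio, so f₂ = f₁ · (diagonal₂/diagonal₁) = 9.4 × 33.5316/14.5485.
f₂ = 9.4 × 2.30482 ≈ 21.665 mm.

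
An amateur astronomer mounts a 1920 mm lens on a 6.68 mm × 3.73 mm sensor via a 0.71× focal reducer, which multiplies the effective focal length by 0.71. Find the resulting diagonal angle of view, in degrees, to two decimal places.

Effective focal length f = 1920 × 0.71 = 1363.2 mm.
Sensor diagonal = √(6.68² + 3.73²) = √58.5353 ≈ 7.6508 mm.
α = 2·arctan(7.651 / (2 × 1363.2)) = 2·arctan(0.00281) ≈ 0.3216°.

0.32°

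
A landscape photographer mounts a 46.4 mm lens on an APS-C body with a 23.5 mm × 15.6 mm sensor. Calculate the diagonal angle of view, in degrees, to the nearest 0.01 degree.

33.81°

Sensor diagonal = √(23.5² + 15.6²) = √795.6100 ≈ 28.2066 mm.
Angle of view α = 2·arctan(d/2f) with d = 28.2066 mm and f = 46.4 mm.
d/2f = 0.30395; arctan(0.30395) ≈ 16.9066°, so α ≈ 33.8133°.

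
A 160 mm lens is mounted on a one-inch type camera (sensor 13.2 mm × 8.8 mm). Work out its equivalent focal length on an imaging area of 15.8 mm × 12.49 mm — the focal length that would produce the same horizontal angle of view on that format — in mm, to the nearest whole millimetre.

192 mm

Equal angle of view means equal width/f ratio, so f₂ = f₁ · (width₂/width₁) = 160 × 15.8/13.2.
f₂ = 160 × 1.19697 ≈ 191.515 mm.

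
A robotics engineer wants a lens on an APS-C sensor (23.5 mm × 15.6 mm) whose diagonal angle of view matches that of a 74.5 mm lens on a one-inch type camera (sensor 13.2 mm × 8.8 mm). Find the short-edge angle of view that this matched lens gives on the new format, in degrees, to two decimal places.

6.74°

Sensor diagonal = √(13.2² + 8.8²) = √251.6800 ≈ 15.8644 mm.
Sensor diagonal = √(23.5² + 15.6²) = √795.6100 ≈ 28.2066 mm.
Equal diagonal AOV ⇒ f₂ = f₁ · 28.2066/15.8644 = 74.5 × 1.77798 ≈ 132.4592 mm.
Short-edge AOV on the new format = 2·arctan(15.6 / (2 × 132.4592)) = 2·arctan(0.05889) ≈ 6.7401°.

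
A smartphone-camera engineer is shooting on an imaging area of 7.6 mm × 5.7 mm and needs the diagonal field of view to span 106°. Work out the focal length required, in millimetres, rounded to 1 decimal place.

Sensor diagonal = √(7.6² + 5.7²) = √90.2500 ≈ 9.5000 mm.
From α = 2·arctan(d/2f) we get f = d / (2·tan(α/2)).
With d = 9.5000 mm and α/2 = 53°, tan(α/2) ≈ 1.32704, so f ≈ 9.5000 / 2.65409 ≈ 3.5794 mm.

3.6 mm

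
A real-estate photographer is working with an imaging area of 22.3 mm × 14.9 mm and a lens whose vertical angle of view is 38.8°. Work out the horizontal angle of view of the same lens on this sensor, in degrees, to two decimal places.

From the vertical AOV: f = 14.9 / (2·tan(19.4°)) = 14.9 / 0.70431 ≈ 21.1554 mm.
Horizontal AOV = 2·arctan(22.3 / (2 × 21.1554)) = 2·arctan(0.52705) ≈ 55.5831°.

55.58°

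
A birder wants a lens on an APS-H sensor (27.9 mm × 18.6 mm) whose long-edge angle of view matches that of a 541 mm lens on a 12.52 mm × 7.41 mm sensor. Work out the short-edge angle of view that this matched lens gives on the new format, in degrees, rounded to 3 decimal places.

Equal long-edge AOV ⇒ f₂ = f₁ · 27.9/12.52 = 541 × 2.22843 ≈ 1205.5831 mm.
Short-edge AOV on the new format = 2·arctan(18.6 / (2 × 1205.5831)) = 2·arctan(0.00771) ≈ 0.8840°.

0.884°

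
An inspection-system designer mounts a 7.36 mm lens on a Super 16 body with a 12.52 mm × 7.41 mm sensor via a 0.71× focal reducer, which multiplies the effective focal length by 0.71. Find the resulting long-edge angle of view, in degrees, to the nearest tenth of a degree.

Effective focal length f = 7.36 × 0.71 = 5.2256 mm.
α = 2·arctan(12.52 / (2 × 5.2256)) = 2·arctan(1.19795) ≈ 100.2924°.

100.3°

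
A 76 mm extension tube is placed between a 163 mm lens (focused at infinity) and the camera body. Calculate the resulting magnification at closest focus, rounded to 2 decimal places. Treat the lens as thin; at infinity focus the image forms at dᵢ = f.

The tube moves the image plane from f to f + e, so dᵢ = 163 + 76 = 239 mm. Focus is achieved when 1/f = 1/dₒ + 1/dᵢ, giving dₒ = 1/(1/f − 1/(f+e)).
Magnification m = dᵢ/dₒ = (f+e)·(1/f − 1/(f+e)) = e/f = 76/163 ≈ 0.4663.

0.47×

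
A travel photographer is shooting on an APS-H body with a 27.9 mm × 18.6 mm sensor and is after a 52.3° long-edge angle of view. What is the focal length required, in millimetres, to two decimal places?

28.41 mm

From α = 2·arctan(w/2f) we get f = w / (2·tan(α/2)).
With w = 27.9 mm and α/2 = 26.15°, tan(α/2) ≈ 0.49098, so f ≈ 27.9 / 0.98196 ≈ 28.4127 mm.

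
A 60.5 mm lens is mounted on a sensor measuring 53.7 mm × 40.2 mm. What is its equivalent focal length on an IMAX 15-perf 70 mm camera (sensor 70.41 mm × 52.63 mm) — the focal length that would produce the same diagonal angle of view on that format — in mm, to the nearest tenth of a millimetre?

Sensor diagonal = √(53.7² + 40.2²) = √4499.7300 ≈ 67.0800 mm.
Sensor diagonal = √(70.41² + 52.63²) = √7727.4850 ≈ 87.9061 mm.
Equal angle of view means equal diagonal/f ratio, so f₂ = f₁ · (diagonal₂/diagonal₁) = 60.5 × 87.9061/67.0800.
f₂ = 60.5 × 1.31047 ≈ 79.283 mm.

79.3 mm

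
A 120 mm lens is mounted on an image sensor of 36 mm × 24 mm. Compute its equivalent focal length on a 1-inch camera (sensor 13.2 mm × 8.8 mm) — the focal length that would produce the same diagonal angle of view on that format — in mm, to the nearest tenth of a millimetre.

Sensor diagonal = √(36² + 24²) = √1872.0000 ≈ 43.2666 mm.
Sensor diagonal = √(13.2² + 8.8²) = √251.6800 ≈ 15.8644 mm.
Equal angle of view means equal diagonal/f ratio, so f₂ = f₁ · (diagonal₂/diagonal₁) = 120 × 15.8644/43.2666.
f₂ = 120 × 0.36667 ≈ 44.000 mm.

44.0 mm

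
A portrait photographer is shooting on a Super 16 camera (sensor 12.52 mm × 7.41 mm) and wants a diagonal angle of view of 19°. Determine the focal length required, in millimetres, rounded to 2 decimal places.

Sensor diagonal = √(12.52² + 7.41²) = √211.6585 ≈ 14.5485 mm.
From α = 2·arctan(d/2f) we get f = d / (2·tan(α/2)).
With d = 14.5485 mm and α/2 = 9.5°, tan(α/2) ≈ 0.16734, so f ≈ 14.5485 / 0.33469 ≈ 43.4692 mm.

43.47 mm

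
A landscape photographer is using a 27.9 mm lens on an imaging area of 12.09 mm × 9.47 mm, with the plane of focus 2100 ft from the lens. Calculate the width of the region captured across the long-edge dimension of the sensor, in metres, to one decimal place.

277.4 m

dₒ: 2100 ft × 304.8 mm/ft = 640079.98 mm.
Similar triangles through the lens centre give W/dₒ = w/dᵢ; with 1/f = 1/dₒ + 1/dᵢ this gives W = w·(dₒ − f)/f.
W = 12.09 mm × (640080 − 27.9) / 27.9 = 12.09 × 22940.9347 ≈ 277355.901 mm = 277.356 m.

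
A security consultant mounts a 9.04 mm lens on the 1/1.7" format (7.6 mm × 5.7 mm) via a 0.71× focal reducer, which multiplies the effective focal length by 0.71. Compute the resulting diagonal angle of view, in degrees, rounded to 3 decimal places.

Effective focal length f = 9.04 × 0.71 = 6.4184 mm.
Sensor diagonal = √(7.6² + 5.7²) = √90.2500 ≈ 9.5000 mm.
α = 2·arctan(9.500 / (2 × 6.4184)) = 2·arctan(0.74006) ≈ 73.0073°.

73.007°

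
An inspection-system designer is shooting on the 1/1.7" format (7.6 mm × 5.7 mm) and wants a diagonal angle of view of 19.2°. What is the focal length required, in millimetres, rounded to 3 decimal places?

Sensor diagonal = √(7.6² + 5.7²) = √90.2500 ≈ 9.5000 mm.
From α = 2·arctan(d/2f) we get f = d / (2·tan(α/2)).
With d = 9.5000 mm and α/2 = 9.6°, tan(α/2) ≈ 0.16914, so f ≈ 9.5000 / 0.33827 ≈ 28.0837 mm.

28.084 mm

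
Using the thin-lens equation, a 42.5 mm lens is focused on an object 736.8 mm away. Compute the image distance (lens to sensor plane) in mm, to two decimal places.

45.10 mm

1/dᵢ = 1/f − 1/dₒ = 1/42.5 − 1/736.8 = 0.0221722 mm⁻¹.
dᵢ = 1/0.0221722 ≈ 45.1015 mm.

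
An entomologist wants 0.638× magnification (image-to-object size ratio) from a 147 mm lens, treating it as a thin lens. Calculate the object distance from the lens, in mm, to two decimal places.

377.41 mm

With m = dᵢ/dₒ and 1/f = 1/dₒ + 1/dᵢ, substituting dᵢ = m·dₒ gives 1/f = (1 + 1/m)/dₒ, hence dₒ = f·(1 + 1/m).
dₒ = 147 × (1 + 1/0.638) = 147 × 2.56740 ≈ 377.408 mm.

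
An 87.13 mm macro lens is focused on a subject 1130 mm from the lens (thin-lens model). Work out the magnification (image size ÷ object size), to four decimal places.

0.0835×

Thin lens: 1/f = 1/dₒ + 1/dᵢ → 1/dᵢ = 1/87.13 − 1/1130 = 0.0105921 mm⁻¹, so dᵢ ≈ 94.4096 mm.
Magnification m = dᵢ/dₒ = 94.4096/1130 ≈ 0.08355.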